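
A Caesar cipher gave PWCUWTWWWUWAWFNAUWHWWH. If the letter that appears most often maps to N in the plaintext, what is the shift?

The most frequent ciphertext letter is W (appears 10 times).
W is position 22; N is position 13.
Shift = 9.

9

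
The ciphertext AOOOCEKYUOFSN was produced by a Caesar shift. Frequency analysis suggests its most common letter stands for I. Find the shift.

The most frequent ciphertext letter is O (appears 4 times).
O is position 14; I is position 8.
Shift = 6.

6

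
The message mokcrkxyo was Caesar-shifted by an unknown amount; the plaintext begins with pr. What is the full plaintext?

From the crib: m(12)−p(15)=-3≡23, so the shift is 23.
Subtract 23 from each ciphertext letter:
m(12): 12−23=-11≡15 → p
o(14): 14−23=-9≡17 → r
k(10): 10−23=-13≡13 → n
c(2): 2−23=-21≡5 → f
r(17): 17−23=-6≡20 → u
k(10): 10−23=-13≡13 → n
x(23): 23−23=0 → a
y(24): 24−23=1 → b
o(14): 14−23=-9≡17 → r

prnfunabr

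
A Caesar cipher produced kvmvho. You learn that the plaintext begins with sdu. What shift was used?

18

From the crib: k(10)−s(18)=-8≡18, so the shift is 18.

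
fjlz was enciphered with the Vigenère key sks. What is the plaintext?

nzth

Repeat the key across the ciphertext: skss
f(5)−s(18): -13≡13 → n
j(9)−k(10): -1≡25 → z
l(11)−s(18): -7≡19 → t
z(25)−s(18): 7 → h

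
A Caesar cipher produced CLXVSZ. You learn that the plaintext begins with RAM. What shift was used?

11

From the crib: C(2)−R(17)=-15≡11, so the shift is 11.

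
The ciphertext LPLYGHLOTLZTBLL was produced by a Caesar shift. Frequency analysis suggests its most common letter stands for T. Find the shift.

The most frequent ciphertext letter is L (appears 6 times).
L is position 11; T is position 19.
Shift = -8≡18.

18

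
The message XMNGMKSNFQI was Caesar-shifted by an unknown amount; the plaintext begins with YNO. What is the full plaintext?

From the crib: X(23)−Y(24)=-1≡25, so the shift is 25.
Subtract 25 from each ciphertext letter:
X(23): 23−25=-2≡24 → Y
M(12): 12−25=-13≡13 → N
N(13): 13−25=-12≡14 → O
G(6): 6−25=-19≡7 → H
M(12): 12−25=-13≡13 → N
K(10): 10−25=-15≡11 → L
S(18): 18−25=-7≡19 → T
N(13): 13−25=-12≡14 → O
F(5): 5−25=-20≡6 → G
Q(16): 16−25=-9≡17 → R
I(8): 8−25=-17≡9 → J

YNOHNLTOGRJ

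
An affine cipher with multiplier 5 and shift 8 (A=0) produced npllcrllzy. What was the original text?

brllehllty

The inverse of 5 mod 26 is 21, since 5·21=105≡1. Apply D(y)=21·(y−8) mod 26:
n(13): 21·(13−8)=105≡1 → b
p(15): 21·(15−8)=147≡17 → r
l(11): 21·(11−8)=63≡11 → l
l(11): 21·(11−8)=63≡11 → l
c(2): 21·(2−8)=-126≡4 → e
r(17): 21·(17−8)=189≡7 → h
l(11): 21·(11−8)=63≡11 → l
l(11): 21·(11−8)=63≡11 → l
z(25): 21·(25−8)=357≡19 → t
y(24): 21·(24−8)=336≡24 → y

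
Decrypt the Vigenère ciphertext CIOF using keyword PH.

Repeat the key across the ciphertext: PHPH
C(2)−P(15): -13≡13 → N
I(8)−H(7): 1 → B
O(14)−P(15): -1≡25 → Z
F(5)−H(7): -2≡24 → Y

NBZY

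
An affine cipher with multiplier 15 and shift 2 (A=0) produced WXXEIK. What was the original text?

KRROQE

The inverse of 15 mod 26 is 7, since 15·7=105≡1. Apply D(y)=7·(y−2) mod 26:
W(22): 7·(22−2)=140≡10 → K
X(23): 7·(23−2)=147≡17 → R
X(23): 7·(23−2)=147≡17 → R
E(4): 7·(4−2)=14 → O
I(8): 7·(8−2)=42≡16 → Q
K(10): 7·(10−2)=56≡4 → E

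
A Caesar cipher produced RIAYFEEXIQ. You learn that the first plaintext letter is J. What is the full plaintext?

JASQXWWPAI

From the crib: R(17)−J(9)=8, so the shift is 8.
Subtract 8 from each ciphertext letter:
R(17): 17−8=9 → J
I(8): 8−8=0 → A
A(0): 0−8=-8≡18 → S
Y(24): 24−8=16 → Q
F(5): 5−8=-3≡23 → X
E(4): 4−8=-4≡22 → W
E(4): 4−8=-4≡22 → W
X(23): 23−8=15 → P
I(8): 8−8=0 → A
Q(16): 16−8=8 → I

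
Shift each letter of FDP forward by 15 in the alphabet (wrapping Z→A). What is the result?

USE

F(5): 5+15=20 → U
D(3): 3+15=18 → S
P(15): 15+15=30≡4 → E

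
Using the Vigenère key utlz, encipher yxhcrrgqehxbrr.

Repeat the key across the message: utlzutlzutlzut
y(24)+u(20): 44≡18 → s
x(23)+t(19): 42≡16 → q
h(7)+l(11): 18 → s
c(2)+z(25): 27≡1 → b
r(17)+u(20): 37≡11 → l
r(17)+t(19): 36≡10 → k
g(6)+l(11): 17 → r
q(16)+z(25): 41≡15 → p
e(4)+u(20): 24 → y
h(7)+t(19): 26≡0 → a
x(23)+l(11): 34≡8 → i
b(1)+z(25): 26≡0 → a
r(17)+u(20): 37≡11 → l
r(17)+t(19): 36≡10 → k

sqsblkrpyaialk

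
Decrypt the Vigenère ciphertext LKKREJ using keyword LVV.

Repeat the key across the ciphertext: LVVLVV
L(11)−L(11): 0 → A
K(10)−V(21): -11≡15 → P
K(10)−V(21): -11≡15 → P
R(17)−L(11): 6 → G
E(4)−V(21): -17≡9 → J
J(9)−V(21): -12≡14 → O

APPGJO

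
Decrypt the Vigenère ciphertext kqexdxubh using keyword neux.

Repeat the key across the ciphertext: neuxneuxn
k(10)−n(13): -3≡23 → x
q(16)−e(4): 12 → m
e(4)−u(20): -16≡10 → k
x(23)−x(23): 0 → a
d(3)−n(13): -10≡16 → q
x(23)−e(4): 19 → t
u(20)−u(20): 0 → a
b(1)−x(23): -22≡4 → e
h(7)−n(13): -6≡20 → u

xmkaqtaeu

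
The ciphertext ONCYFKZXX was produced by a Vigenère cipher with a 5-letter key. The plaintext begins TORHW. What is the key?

Subtract each crib letter from the matching ciphertext letter (mod 26):
O(14)−T(19)=-5≡21 → V
N(13)−O(14)=-1≡25 → Z
C(2)−R(17)=-15≡11 → L
Y(24)−H(7)=17 → R
F(5)−W(22)=-17≡9 → J

VZLRJ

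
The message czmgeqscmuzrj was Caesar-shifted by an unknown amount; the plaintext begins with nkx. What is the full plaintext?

nkxrpbdnxfkcu

From the crib: c(2)−n(13)=-11≡15, so the shift is 15.
Subtract 15 from each ciphertext letter:
c(2): 2−15=-13≡13 → n
z(25): 25−15=10 → k
m(12): 12−15=-3≡23 → x
g(6): 6−15=-9≡17 → r
e(4): 4−15=-11≡15 → p
q(16): 16−15=1 → b
s(18): 18−15=3 → d
c(2): 2−15=-13≡13 → n
m(12): 12−15=-3≡23 → x
u(20): 20−15=5 → f
z(25): 25−15=10 → k
r(17): 17−15=2 → c
j(9): 9−15=-6≡20 → u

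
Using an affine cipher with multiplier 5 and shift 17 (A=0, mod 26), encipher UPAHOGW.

NORAJVX

U(20): 5·20+17=117≡13 → N
P(15): 5·15+17=92≡14 → O
A(0): 5·0+17=17 → R
H(7): 5·7+17=52≡0 → A
O(14): 5·14+17=87≡9 → J
G(6): 5·6+17=47≡21 → V
W(22): 5·22+17=127≡23 → X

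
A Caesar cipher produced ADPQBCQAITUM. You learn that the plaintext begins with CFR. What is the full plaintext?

From the crib: A(0)−C(2)=-2≡24, so the shift is 24.
Subtract 24 from each ciphertext letter:
A(0): 0−24=-24≡2 → C
D(3): 3−24=-21≡5 → F
P(15): 15−24=-9≡17 → R
Q(16): 16−24=-8≡18 → S
B(1): 1−24=-23≡3 → D
C(2): 2−24=-22≡4 → E
Q(16): 16−24=-8≡18 → S
A(0): 0−24=-24≡2 → C
I(8): 8−24=-16≡10 → K
T(19): 19−24=-5≡21 → V
U(20): 20−24=-4≡22 → W
M(12): 12−24=-12≡14 → O

CFRSDESCKVWO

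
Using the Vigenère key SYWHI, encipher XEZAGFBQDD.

Repeat the key across the message: SYWHISYWHI
X(23)+S(18): 41≡15 → P
E(4)+Y(24): 28≡2 → C
Z(25)+W(22): 47≡21 → V
A(0)+H(7): 7 → H
G(6)+I(8): 14 → O
F(5)+S(18): 23 → X
B(1)+Y(24): 25 → Z
Q(16)+W(22): 38≡12 → M
D(3)+H(7): 10 → K
D(3)+I(8): 11 → L

PCVHOXZMKL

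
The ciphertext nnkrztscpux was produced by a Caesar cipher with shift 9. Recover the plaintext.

eebiqkjtglo

n(13): 13−9=4 → e
n(13): 13−9=4 → e
k(10): 10−9=1 → b
r(17): 17−9=8 → i
z(25): 25−9=16 → q
t(19): 19−9=10 → k
s(18): 18−9=9 → j
c(2): 2−9=-7≡19 → t
p(15): 15−9=6 → g
u(20): 20−9=11 → l
x(23): 23−9=14 → o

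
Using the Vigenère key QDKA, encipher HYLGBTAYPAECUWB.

XBVGRWKYFDOCKZL

Repeat the key across the message: QDKAQDKAQDKAQDK
H(7)+Q(16): 23 → X
Y(24)+D(3): 27≡1 → B
L(11)+K(10): 21 → V
G(6)+A(0): 6 → G
B(1)+Q(16): 17 → R
T(19)+D(3): 22 → W
A(0)+K(10): 10 → K
Y(24)+A(0): 24 → Y
P(15)+Q(16): 31≡5 → F
A(0)+D(3): 3 → D
E(4)+K(10): 14 → O
C(2)+A(0): 2 → C
U(20)+Q(16): 36≡10 → K
W(22)+D(3): 25 → Z
B(1)+K(10): 11 → L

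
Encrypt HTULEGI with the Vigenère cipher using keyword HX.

Repeat the key across the message: HXHXHXH
H(7)+H(7): 14 → O
T(19)+X(23): 42≡16 → Q
U(20)+H(7): 27≡1 → B
L(11)+X(23): 34≡8 → I
E(4)+H(7): 11 → L
G(6)+X(23): 29≡3 → D
I(8)+H(7): 15 → P

OQBILDP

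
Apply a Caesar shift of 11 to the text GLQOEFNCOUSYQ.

G(6): 6+11=17 → R
L(11): 11+11=22 → W
Q(16): 16+11=27≡1 → B
O(14): 14+11=25 → Z
E(4): 4+11=15 → P
F(5): 5+11=16 → Q
N(13): 13+11=24 → Y
C(2): 2+11=13 → N
O(14): 14+11=25 → Z
U(20): 20+11=31≡5 → F
S(18): 18+11=29≡3 → D
Y(24): 24+11=35≡9 → J
Q(16): 16+11=27≡1 → B

RWBZPQYNZFDJB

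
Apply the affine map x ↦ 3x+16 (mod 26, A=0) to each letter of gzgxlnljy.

inihxdxrk

g(6): 3·6+16=34≡8 → i
z(25): 3·25+16=91≡13 → n
g(6): 3·6+16=34≡8 → i
x(23): 3·23+16=85≡7 → h
l(11): 3·11+16=49≡23 → x
n(13): 3·13+16=55≡3 → d
l(11): 3·11+16=49≡23 → x
j(9): 3·9+16=43≡17 → r
y(24): 3·24+16=88≡10 → k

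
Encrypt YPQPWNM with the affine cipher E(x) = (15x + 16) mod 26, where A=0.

MHWHIDO

Y(24): 15·24+16=376≡12 → M
P(15): 15·15+16=241≡7 → H
Q(16): 15·16+16=256≡22 → W
P(15): 15·15+16=241≡7 → H
W(22): 15·22+16=346≡8 → I
N(13): 15·13+16=211≡3 → D
M(12): 15·12+16=196≡14 → O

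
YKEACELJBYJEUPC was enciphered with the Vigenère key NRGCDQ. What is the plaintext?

Repeat the key across the ciphertext: NRGCDQNRGCDQNRG
Y(24)−N(13): 11 → L
K(10)−R(17): -7≡19 → T
E(4)−G(6): -2≡24 → Y
A(0)−C(2): -2≡24 → Y
C(2)−D(3): -1≡25 → Z
E(4)−Q(16): -12≡14 → O
L(11)−N(13): -2≡24 → Y
J(9)−R(17): -8≡18 → S
B(1)−G(6): -5≡21 → V
Y(24)−C(2): 22 → W
J(9)−D(3): 6 → G
E(4)−Q(16): -12≡14 → O
U(20)−N(13): 7 → H
P(15)−R(17): -2≡24 → Y
C(2)−G(6): -4≡22 → W

LTYYZOYSVWGOHYW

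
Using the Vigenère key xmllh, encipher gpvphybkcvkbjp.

Repeat the key across the message: xmllhxmllhxmll
g(6)+x(23): 29≡3 → d
p(15)+m(12): 27≡1 → b
v(21)+l(11): 32≡6 → g
p(15)+l(11): 26≡0 → a
h(7)+h(7): 14 → o
y(24)+x(23): 47≡21 → v
b(1)+m(12): 13 → n
k(10)+l(11): 21 → v
c(2)+l(11): 13 → n
v(21)+h(7): 28≡2 → c
k(10)+x(23): 33≡7 → h
b(1)+m(12): 13 → n
j(9)+l(11): 20 → u
p(15)+l(11): 26≡0 → a

dbgaovnvnchnua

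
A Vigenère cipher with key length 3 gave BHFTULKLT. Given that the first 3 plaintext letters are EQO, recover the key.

XRR

Subtract each crib letter from the matching ciphertext letter (mod 26):
B(1)−E(4)=-3≡23 → X
H(7)−Q(16)=-9≡17 → R
F(5)−O(14)=-9≡17 → R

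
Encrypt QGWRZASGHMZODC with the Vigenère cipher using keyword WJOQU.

Repeat the key across the message: WJOQUWJOQUWJOQ
Q(16)+W(22): 38≡12 → M
G(6)+J(9): 15 → P
W(22)+O(14): 36≡10 → K
R(17)+Q(16): 33≡7 → H
Z(25)+U(20): 45≡19 → T
A(0)+W(22): 22 → W
S(18)+J(9): 27≡1 → B
G(6)+O(14): 20 → U
H(7)+Q(16): 23 → X
M(12)+U(20): 32≡6 → G
Z(25)+W(22): 47≡21 → V
O(14)+J(9): 23 → X
D(3)+O(14): 17 → R
C(2)+Q(16): 18 → S

MPKHTWBUXGVXRS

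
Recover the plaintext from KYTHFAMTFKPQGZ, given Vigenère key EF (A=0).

GTPCBVIOBFLLCU

Repeat the key across the ciphertext: EFEFEFEFEFEFEF
K(10)−E(4): 6 → G
Y(24)−F(5): 19 → T
T(19)−E(4): 15 → P
H(7)−F(5): 2 → C
F(5)−E(4): 1 → B
A(0)−F(5): -5≡21 → V
M(12)−E(4): 8 → I
T(19)−F(5): 14 → O
F(5)−E(4): 1 → B
K(10)−F(5): 5 → F
P(15)−E(4): 11 → L
Q(16)−F(5): 11 → L
G(6)−E(4): 2 → C
Z(25)−F(5): 20 → U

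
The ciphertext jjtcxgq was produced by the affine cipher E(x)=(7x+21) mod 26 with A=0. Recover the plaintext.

ccwbejd

The inverse of 7 mod 26 is 15, since 7·15=105≡1. Apply D(y)=15·(y−21) mod 26:
j(9): 15·(9−21)=-180≡2 → c
j(9): 15·(9−21)=-180≡2 → c
t(19): 15·(19−21)=-30≡22 → w
c(2): 15·(2−21)=-285≡1 → b
x(23): 15·(23−21)=30≡4 → e
g(6): 15·(6−21)=-225≡9 → j
q(16): 15·(16−21)=-75≡3 → d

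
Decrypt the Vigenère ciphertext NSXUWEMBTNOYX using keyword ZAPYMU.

OSIWKKNBEPCEY

Repeat the key across the ciphertext: ZAPYMUZAPYMUZ
N(13)−Z(25): -12≡14 → O
S(18)−A(0): 18 → S
X(23)−P(15): 8 → I
U(20)−Y(24): -4≡22 → W
W(22)−M(12): 10 → K
E(4)−U(20): -16≡10 → K
M(12)−Z(25): -13≡13 → N
B(1)−A(0): 1 → B
T(19)−P(15): 4 → E
N(13)−Y(24): -11≡15 → P
O(14)−M(12): 2 → C
Y(24)−U(20): 4 → E
X(23)−Z(25): -2≡24 → Y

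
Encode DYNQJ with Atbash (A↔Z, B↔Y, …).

WBMJQ

D(3) → W(22)
Y(24) → B(1)
N(13) → M(12)
Q(16) → J(9)
J(9) → Q(16)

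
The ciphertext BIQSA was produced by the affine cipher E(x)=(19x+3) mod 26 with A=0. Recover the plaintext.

The inverse of 19 mod 26 is 11, since 19·11=209≡1. Apply D(y)=11·(y−3) mod 26:
B(1): 11·(1−3)=-22≡4 → E
I(8): 11·(8−3)=55≡3 → D
Q(16): 11·(16−3)=143≡13 → N
S(18): 11·(18−3)=165≡9 → J
A(0): 11·(0−3)=-33≡19 → T

EDNJT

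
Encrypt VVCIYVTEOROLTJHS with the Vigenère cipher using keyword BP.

Repeat the key across the message: BPBPBPBPBPBPBPBP
V(21)+B(1): 22 → W
V(21)+P(15): 36≡10 → K
C(2)+B(1): 3 → D
I(8)+P(15): 23 → X
Y(24)+B(1): 25 → Z
V(21)+P(15): 36≡10 → K
T(19)+B(1): 20 → U
E(4)+P(15): 19 → T
O(14)+B(1): 15 → P
R(17)+P(15): 32≡6 → G
O(14)+B(1): 15 → P
L(11)+P(15): 26≡0 → A
T(19)+B(1): 20 → U
J(9)+P(15): 24 → Y
H(7)+B(1): 8 → I
S(18)+P(15): 33≡7 → H

WKDXZKUTPGPAUYIH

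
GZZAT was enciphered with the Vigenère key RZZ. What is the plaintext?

Repeat the key across the ciphertext: RZZRZ
G(6)−R(17): -11≡15 → P
Z(25)−Z(25): 0 → A
Z(25)−Z(25): 0 → A
A(0)−R(17): -17≡9 → J
T(19)−Z(25): -6≡20 → U

PAAJU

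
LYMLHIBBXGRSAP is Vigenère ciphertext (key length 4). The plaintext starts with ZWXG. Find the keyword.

Subtract each crib letter from the matching ciphertext letter (mod 26):
L(11)−Z(25)=-14≡12 → M
Y(24)−W(22)=2 → C
M(12)−X(23)=-11≡15 → P
L(11)−G(6)=5 → F

MCPF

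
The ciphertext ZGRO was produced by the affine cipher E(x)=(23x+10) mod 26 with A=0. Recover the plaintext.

VKPQ

The inverse of 23 mod 26 is 17, since 23·17=391≡1. Apply D(y)=17·(y−10) mod 26:
Z(25): 17·(25−10)=255≡21 → V
G(6): 17·(6−10)=-68≡10 → K
R(17): 17·(17−10)=119≡15 → P
O(14): 17·(14−10)=68≡16 → Q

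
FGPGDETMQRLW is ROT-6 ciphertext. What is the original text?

ZAJAXYNGKLFQ

F(5): 5−6=-1≡25 → Z
G(6): 6−6=0 → A
P(15): 15−6=9 → J
G(6): 6−6=0 → A
D(3): 3−6=-3≡23 → X
E(4): 4−6=-2≡24 → Y
T(19): 19−6=13 → N
M(12): 12−6=6 → G
Q(16): 16−6=10 → K
R(17): 17−6=11 → L
L(11): 11−6=5 → F
W(22): 22−6=16 → Q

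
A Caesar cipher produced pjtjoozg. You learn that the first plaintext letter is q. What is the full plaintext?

From the crib: p(15)−q(16)=-1≡25, so the shift is 25.
Subtract 25 from each ciphertext letter:
p(15): 15−25=-10≡16 → q
j(9): 9−25=-16≡10 → k
t(19): 19−25=-6≡20 → u
j(9): 9−25=-16≡10 → k
o(14): 14−25=-11≡15 → p
o(14): 14−25=-11≡15 → p
z(25): 25−25=0 → a
g(6): 6−25=-19≡7 → h

qkukppah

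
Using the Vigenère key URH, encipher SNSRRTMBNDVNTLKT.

MEZLIAGSUXMUNCRN

Repeat the key across the message: URHURHURHURHURHU
S(18)+U(20): 38≡12 → M
N(13)+R(17): 30≡4 → E
S(18)+H(7): 25 → Z
R(17)+U(20): 37≡11 → L
R(17)+R(17): 34≡8 → I
T(19)+H(7): 26≡0 → A
M(12)+U(20): 32≡6 → G
B(1)+R(17): 18 → S
N(13)+H(7): 20 → U
D(3)+U(20): 23 → X
V(21)+R(17): 38≡12 → M
N(13)+H(7): 20 → U
T(19)+U(20): 39≡13 → N
L(11)+R(17): 28≡2 → C
K(10)+H(7): 17 → R
T(19)+U(20): 39≡13 → N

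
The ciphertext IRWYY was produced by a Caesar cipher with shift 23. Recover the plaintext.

LUZBB

I(8): 8−23=-15≡11 → L
R(17): 17−23=-6≡20 → U
W(22): 22−23=-1≡25 → Z
Y(24): 24−23=1 → B
Y(24): 24−23=1 → B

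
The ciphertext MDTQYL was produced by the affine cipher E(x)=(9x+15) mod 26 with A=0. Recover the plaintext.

The inverse of 9 mod 26 is 3, since 9·3=27≡1. Apply D(y)=3·(y−15) mod 26:
M(12): 3·(12−15)=-9≡17 → R
D(3): 3·(3−15)=-36≡16 → Q
T(19): 3·(19−15)=12 → M
Q(16): 3·(16−15)=3 → D
Y(24): 3·(24−15)=27≡1 → B
L(11): 3·(11−15)=-12≡14 → O

RQMDBO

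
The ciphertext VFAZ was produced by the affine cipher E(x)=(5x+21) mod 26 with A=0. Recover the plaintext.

The inverse of 5 mod 26 is 21, since 5·21=105≡1. Apply D(y)=21·(y−21) mod 26:
V(21): 21·(21−21)=0 → A
F(5): 21·(5−21)=-336≡2 → C
A(0): 21·(0−21)=-441≡1 → B
Z(25): 21·(25−21)=84≡6 → G

ACBG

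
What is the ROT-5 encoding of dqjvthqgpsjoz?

d(3): 3+5=8 → i
q(16): 16+5=21 → v
j(9): 9+5=14 → o
v(21): 21+5=26≡0 → a
t(19): 19+5=24 → y
h(7): 7+5=12 → m
q(16): 16+5=21 → v
g(6): 6+5=11 → l
p(15): 15+5=20 → u
s(18): 18+5=23 → x
j(9): 9+5=14 → o
o(14): 14+5=19 → t
z(25): 25+5=30≡4 → e

ivoaymvluxote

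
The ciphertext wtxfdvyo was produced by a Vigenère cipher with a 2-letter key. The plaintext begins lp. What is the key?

Subtract each crib letter from the matching ciphertext letter (mod 26):
w(22)−l(11)=11 → l
t(19)−p(15)=4 → e

le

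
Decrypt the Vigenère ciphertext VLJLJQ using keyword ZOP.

Repeat the key across the ciphertext: ZOPZOP
V(21)−Z(25): -4≡22 → W
L(11)−O(14): -3≡23 → X
J(9)−P(15): -6≡20 → U
L(11)−Z(25): -14≡12 → M
J(9)−O(14): -5≡21 → V
Q(16)−P(15): 1 → B

WXUMVB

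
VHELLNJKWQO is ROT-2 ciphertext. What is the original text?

V(21): 21−2=19 → T
H(7): 7−2=5 → F
E(4): 4−2=2 → C
L(11): 11−2=9 → J
L(11): 11−2=9 → J
N(13): 13−2=11 → L
J(9): 9−2=7 → H
K(10): 10−2=8 → I
W(22): 22−2=20 → U
Q(16): 16−2=14 → O
O(14): 14−2=12 → M

TFCJJLHIUOM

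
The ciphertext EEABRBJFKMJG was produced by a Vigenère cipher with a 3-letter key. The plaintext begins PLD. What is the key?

Subtract each crib letter from the matching ciphertext letter (mod 26):
E(4)−P(15)=-11≡15 → P
E(4)−L(11)=-7≡19 → T
A(0)−D(3)=-3≡23 → X

PTX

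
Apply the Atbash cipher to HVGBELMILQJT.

H(7) → S(18)
V(21) → E(4)
G(6) → T(19)
B(1) → Y(24)
E(4) → V(21)
L(11) → O(14)
M(12) → N(13)
I(8) → R(17)
L(11) → O(14)
Q(16) → J(9)
J(9) → Q(16)
T(19) → G(6)

SETYVONROJQG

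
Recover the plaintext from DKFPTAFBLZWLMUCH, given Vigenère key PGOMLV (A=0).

OERDIFQVXNLQXOOV

Repeat the key across the ciphertext: PGOMLVPGOMLVPGOM
D(3)−P(15): -12≡14 → O
K(10)−G(6): 4 → E
F(5)−O(14): -9≡17 → R
P(15)−M(12): 3 → D
T(19)−L(11): 8 → I
A(0)−V(21): -21≡5 → F
F(5)−P(15): -10≡16 → Q
B(1)−G(6): -5≡21 → V
L(11)−O(14): -3≡23 → X
Z(25)−M(12): 13 → N
W(22)−L(11): 11 → L
L(11)−V(21): -10≡16 → Q
M(12)−P(15): -3≡23 → X
U(20)−G(6): 14 → O
C(2)−O(14): -12≡14 → O
H(7)−M(12): -5≡21 → V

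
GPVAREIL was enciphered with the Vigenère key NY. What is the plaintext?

Repeat the key across the ciphertext: NYNYNYNY
G(6)−N(13): -7≡19 → T
P(15)−Y(24): -9≡17 → R
V(21)−N(13): 8 → I
A(0)−Y(24): -24≡2 → C
R(17)−N(13): 4 → E
E(4)−Y(24): -20≡6 → G
I(8)−N(13): -5≡21 → V
L(11)−Y(24): -13≡13 → N

TRICEGVN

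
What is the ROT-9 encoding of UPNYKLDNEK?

U(20): 20+9=29≡3 → D
P(15): 15+9=24 → Y
N(13): 13+9=22 → W
Y(24): 24+9=33≡7 → H
K(10): 10+9=19 → T
L(11): 11+9=20 → U
D(3): 3+9=12 → M
N(13): 13+9=22 → W
E(4): 4+9=13 → N
K(10): 10+9=19 → T

DYWHTUMWNT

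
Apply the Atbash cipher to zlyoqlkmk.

aobljopnp

z(25) → a(0)
l(11) → o(14)
y(24) → b(1)
o(14) → l(11)
q(16) → j(9)
l(11) → o(14)
k(10) → p(15)
m(12) → n(13)
k(10) → p(15)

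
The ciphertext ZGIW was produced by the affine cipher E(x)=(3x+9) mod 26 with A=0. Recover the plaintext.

OZRN

The inverse of 3 mod 26 is 9, since 3·9=27≡1. Apply D(y)=9·(y−9) mod 26:
Z(25): 9·(25−9)=144≡14 → O
G(6): 9·(6−9)=-27≡25 → Z
I(8): 9·(8−9)=-9≡17 → R
W(22): 9·(22−9)=117≡13 → N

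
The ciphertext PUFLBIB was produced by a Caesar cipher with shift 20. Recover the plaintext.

P(15): 15−20=-5≡21 → V
U(20): 20−20=0 → A
F(5): 5−20=-15≡11 → L
L(11): 11−20=-9≡17 → R
B(1): 1−20=-19≡7 → H
I(8): 8−20=-12≡14 → O
B(1): 1−20=-19≡7 → H

VALRHOH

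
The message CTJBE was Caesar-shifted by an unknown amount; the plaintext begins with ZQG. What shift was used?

From the crib: C(2)−Z(25)=-23≡3, so the shift is 3.

3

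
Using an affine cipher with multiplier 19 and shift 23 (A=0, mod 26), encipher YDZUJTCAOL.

LCENMUJXDY

Y(24): 19·24+23=479≡11 → L
D(3): 19·3+23=80≡2 → C
Z(25): 19·25+23=498≡4 → E
U(20): 19·20+23=403≡13 → N
J(9): 19·9+23=194≡12 → M
T(19): 19·19+23=384≡20 → U
C(2): 19·2+23=61≡9 → J
A(0): 19·0+23=23 → X
O(14): 19·14+23=289≡3 → D
L(11): 19·11+23=232≡24 → Y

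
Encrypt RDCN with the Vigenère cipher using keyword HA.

Repeat the key across the message: HAHA
R(17)+H(7): 24 → Y
D(3)+A(0): 3 → D
C(2)+H(7): 9 → J
N(13)+A(0): 13 → N

YDJN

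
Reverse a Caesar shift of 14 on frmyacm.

f(5): 5−14=-9≡17 → r
r(17): 17−14=3 → d
m(12): 12−14=-2≡24 → y
y(24): 24−14=10 → k
a(0): 0−14=-14≡12 → m
c(2): 2−14=-12≡14 → o
m(12): 12−14=-2≡24 → y

rdykmoy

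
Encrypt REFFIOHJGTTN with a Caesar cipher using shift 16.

HUVVYEXZWJJD

R(17): 17+16=33≡7 → H
E(4): 4+16=20 → U
F(5): 5+16=21 → V
F(5): 5+16=21 → V
I(8): 8+16=24 → Y
O(14): 14+16=30≡4 → E
H(7): 7+16=23 → X
J(9): 9+16=25 → Z
G(6): 6+16=22 → W
T(19): 19+16=35≡9 → J
T(19): 19+16=35≡9 → J
N(13): 13+16=29≡3 → D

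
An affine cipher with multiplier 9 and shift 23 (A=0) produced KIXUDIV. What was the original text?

The inverse of 9 mod 26 is 3, since 9·3=27≡1. Apply D(y)=3·(y−23) mod 26:
K(10): 3·(10−23)=-39≡13 → N
I(8): 3·(8−23)=-45≡7 → H
X(23): 3·(23−23)=0 → A
U(20): 3·(20−23)=-9≡17 → R
D(3): 3·(3−23)=-60≡18 → S
I(8): 3·(8−23)=-45≡7 → H
V(21): 3·(21−23)=-6≡20 → U

NHARSHU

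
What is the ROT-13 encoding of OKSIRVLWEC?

BXFVEIYJRP

O(14): 14+13=27≡1 → B
K(10): 10+13=23 → X
S(18): 18+13=31≡5 → F
I(8): 8+13=21 → V
R(17): 17+13=30≡4 → E
V(21): 21+13=34≡8 → I
L(11): 11+13=24 → Y
W(22): 22+13=35≡9 → J
E(4): 4+13=17 → R
C(2): 2+13=15 → P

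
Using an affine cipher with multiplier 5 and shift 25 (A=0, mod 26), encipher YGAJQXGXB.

Y(24): 5·24+25=145≡15 → P
G(6): 5·6+25=55≡3 → D
A(0): 5·0+25=25 → Z
J(9): 5·9+25=70≡18 → S
Q(16): 5·16+25=105≡1 → B
X(23): 5·23+25=140≡10 → K
G(6): 5·6+25=55≡3 → D
X(23): 5·23+25=140≡10 → K
B(1): 5·1+25=30≡4 → E

PDZSBKDKE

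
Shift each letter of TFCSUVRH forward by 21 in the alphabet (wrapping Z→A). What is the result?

T(19): 19+21=40≡14 → O
F(5): 5+21=26≡0 → A
C(2): 2+21=23 → X
S(18): 18+21=39≡13 → N
U(20): 20+21=41≡15 → P
V(21): 21+21=42≡16 → Q
R(17): 17+21=38≡12 → M
H(7): 7+21=28≡2 → C

OAXNPQMC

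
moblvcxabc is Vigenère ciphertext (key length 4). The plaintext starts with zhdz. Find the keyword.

Subtract each crib letter from the matching ciphertext letter (mod 26):
m(12)−z(25)=-13≡13 → n
o(14)−h(7)=7 → h
b(1)−d(3)=-2≡24 → y
l(11)−z(25)=-14≡12 → m

nhym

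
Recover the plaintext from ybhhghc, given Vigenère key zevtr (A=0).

Repeat the key across the ciphertext: zevtrze
y(24)−z(25): -1≡25 → z
b(1)−e(4): -3≡23 → x
h(7)−v(21): -14≡12 → m
h(7)−t(19): -12≡14 → o
g(6)−r(17): -11≡15 → p
h(7)−z(25): -18≡8 → i
c(2)−e(4): -2≡24 → y

zxmopiy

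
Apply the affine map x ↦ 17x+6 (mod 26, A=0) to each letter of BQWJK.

B(1): 17·1+6=23 → X
Q(16): 17·16+6=278≡18 → S
W(22): 17·22+6=380≡16 → Q
J(9): 17·9+6=159≡3 → D
K(10): 17·10+6=176≡20 → U

XSQDU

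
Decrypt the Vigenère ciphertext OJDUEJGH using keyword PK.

ZZOKPZRX

Repeat the key across the ciphertext: PKPKPKPK
O(14)−P(15): -1≡25 → Z
J(9)−K(10): -1≡25 → Z
D(3)−P(15): -12≡14 → O
U(20)−K(10): 10 → K
E(4)−P(15): -11≡15 → P
J(9)−K(10): -1≡25 → Z
G(6)−P(15): -9≡17 → R
H(7)−K(10): -3≡23 → X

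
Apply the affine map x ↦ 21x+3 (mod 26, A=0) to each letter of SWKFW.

S(18): 21·18+3=381≡17 → R
W(22): 21·22+3=465≡23 → X
K(10): 21·10+3=213≡5 → F
F(5): 21·5+3=108≡4 → E
W(22): 21·22+3=465≡23 → X

RXFEX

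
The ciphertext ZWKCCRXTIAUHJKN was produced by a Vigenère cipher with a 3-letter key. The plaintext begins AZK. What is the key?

ZXA

Subtract each crib letter from the matching ciphertext letter (mod 26):
Z(25)−A(0)=25 → Z
W(22)−Z(25)=-3≡23 → X
K(10)−K(10)=0 → A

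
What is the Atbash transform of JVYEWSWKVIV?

J(9) → Q(16)
V(21) → E(4)
Y(24) → B(1)
E(4) → V(21)
W(22) → D(3)
S(18) → H(7)
W(22) → D(3)
K(10) → P(15)
V(21) → E(4)
I(8) → R(17)
V(21) → E(4)

QEBVDHDPERE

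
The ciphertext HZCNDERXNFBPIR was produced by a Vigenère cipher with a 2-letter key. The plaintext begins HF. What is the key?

Subtract each crib letter from the matching ciphertext letter (mod 26):
H(7)−H(7)=0 → A
Z(25)−F(5)=20 → U

AU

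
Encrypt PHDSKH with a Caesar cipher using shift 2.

RJFUMJ

P(15): 15+2=17 → R
H(7): 7+2=9 → J
D(3): 3+2=5 → F
S(18): 18+2=20 → U
K(10): 10+2=12 → M
H(7): 7+2=9 → J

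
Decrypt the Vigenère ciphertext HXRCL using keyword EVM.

DCFYQ

Repeat the key across the ciphertext: EVMEV
H(7)−E(4): 3 → D
X(23)−V(21): 2 → C
R(17)−M(12): 5 → F
C(2)−E(4): -2≡24 → Y
L(11)−V(21): -10≡16 → Q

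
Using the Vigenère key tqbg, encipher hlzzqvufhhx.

Repeat the key across the message: tqbgtqbgtqb
h(7)+t(19): 26≡0 → a
l(11)+q(16): 27≡1 → b
z(25)+b(1): 26≡0 → a
z(25)+g(6): 31≡5 → f
q(16)+t(19): 35≡9 → j
v(21)+q(16): 37≡11 → l
u(20)+b(1): 21 → v
f(5)+g(6): 11 → l
h(7)+t(19): 26≡0 → a
h(7)+q(16): 23 → x
x(23)+b(1): 24 → y

abafjlvlaxy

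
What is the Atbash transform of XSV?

CHE

X(23) → C(2)
S(18) → H(7)
V(21) → E(4)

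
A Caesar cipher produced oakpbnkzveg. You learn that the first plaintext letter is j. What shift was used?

From the crib: o(14)−j(9)=5, so the shift is 5.

5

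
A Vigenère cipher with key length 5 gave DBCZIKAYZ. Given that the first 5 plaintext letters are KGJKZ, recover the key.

TVTPJ

Subtract each crib letter from the matching ciphertext letter (mod 26):
D(3)−K(10)=-7≡19 → T
B(1)−G(6)=-5≡21 → V
C(2)−J(9)=-7≡19 → T
Z(25)−K(10)=15 → P
I(8)−Z(25)=-17≡9 → J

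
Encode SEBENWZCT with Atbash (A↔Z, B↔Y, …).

S(18) → H(7)
E(4) → V(21)
B(1) → Y(24)
E(4) → V(21)
N(13) → M(12)
W(22) → D(3)
Z(25) → A(0)
C(2) → X(23)
T(19) → G(6)

HVYVMDAXG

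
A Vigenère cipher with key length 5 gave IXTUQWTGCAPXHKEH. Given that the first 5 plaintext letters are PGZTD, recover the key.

TRUBN

Subtract each crib letter from the matching ciphertext letter (mod 26):
I(8)−P(15)=-7≡19 → T
X(23)−G(6)=17 → R
T(19)−Z(25)=-6≡20 → U
U(20)−T(19)=1 → B
Q(16)−D(3)=13 → N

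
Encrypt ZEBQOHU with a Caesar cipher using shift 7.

Z(25): 25+7=32≡6 → G
E(4): 4+7=11 → L
B(1): 1+7=8 → I
Q(16): 16+7=23 → X
O(14): 14+7=21 → V
H(7): 7+7=14 → O
U(20): 20+7=27≡1 → B

GLIXVOB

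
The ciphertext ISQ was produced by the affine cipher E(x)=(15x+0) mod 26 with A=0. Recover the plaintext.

The inverse of 15 mod 26 is 7, since 15·7=105≡1. Apply D(y)=7·(y−0) mod 26:
I(8): 7·(8−0)=56≡4 → E
S(18): 7·(18−0)=126≡22 → W
Q(16): 7·(16−0)=112≡8 → I

EWI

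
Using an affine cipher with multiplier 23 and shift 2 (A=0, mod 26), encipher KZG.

YFK

K(10): 23·10+2=232≡24 → Y
Z(25): 23·25+2=577≡5 → F
G(6): 23·6+2=140≡10 → K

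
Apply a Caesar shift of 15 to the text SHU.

HWJ

S(18): 18+15=33≡7 → H
H(7): 7+15=22 → W
U(20): 20+15=35≡9 → J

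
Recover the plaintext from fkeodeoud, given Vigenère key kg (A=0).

veuityeot

Repeat the key across the ciphertext: kgkgkgkgk
f(5)−k(10): -5≡21 → v
k(10)−g(6): 4 → e
e(4)−k(10): -6≡20 → u
o(14)−g(6): 8 → i
d(3)−k(10): -7≡19 → t
e(4)−g(6): -2≡24 → y
o(14)−k(10): 4 → e
u(20)−g(6): 14 → o
d(3)−k(10): -7≡19 → t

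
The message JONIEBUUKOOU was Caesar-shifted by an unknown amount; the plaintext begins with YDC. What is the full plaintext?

YDCXTQJJZDDJ

From the crib: J(9)−Y(24)=-15≡11, so the shift is 11.
Subtract 11 from each ciphertext letter:
J(9): 9−11=-2≡24 → Y
O(14): 14−11=3 → D
N(13): 13−11=2 → C
I(8): 8−11=-3≡23 → X
E(4): 4−11=-7≡19 → T
B(1): 1−11=-10≡16 → Q
U(20): 20−11=9 → J
U(20): 20−11=9 → J
K(10): 10−11=-1≡25 → Z
O(14): 14−11=3 → D
O(14): 14−11=3 → D
U(20): 20−11=9 → J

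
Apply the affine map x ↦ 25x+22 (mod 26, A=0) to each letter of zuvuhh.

xcbcpp

z(25): 25·25+22=647≡23 → x
u(20): 25·20+22=522≡2 → c
v(21): 25·21+22=547≡1 → b
u(20): 25·20+22=522≡2 → c
h(7): 25·7+22=197≡15 → p
h(7): 25·7+22=197≡15 → p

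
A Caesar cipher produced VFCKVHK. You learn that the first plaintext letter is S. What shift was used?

From the crib: V(21)−S(18)=3, so the shift is 3.

3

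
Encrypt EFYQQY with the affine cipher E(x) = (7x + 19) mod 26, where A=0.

VCFBBF

E(4): 7·4+19=47≡21 → V
F(5): 7·5+19=54≡2 → C
Y(24): 7·24+19=187≡5 → F
Q(16): 7·16+19=131≡1 → B
Q(16): 7·16+19=131≡1 → B
Y(24): 7·24+19=187≡5 → F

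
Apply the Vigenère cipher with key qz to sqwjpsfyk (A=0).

ipmifrvxa

Repeat the key across the message: qzqzqzqzq
s(18)+q(16): 34≡8 → i
q(16)+z(25): 41≡15 → p
w(22)+q(16): 38≡12 → m
j(9)+z(25): 34≡8 → i
p(15)+q(16): 31≡5 → f
s(18)+z(25): 43≡17 → r
f(5)+q(16): 21 → v
y(24)+z(25): 49≡23 → x
k(10)+q(16): 26≡0 → a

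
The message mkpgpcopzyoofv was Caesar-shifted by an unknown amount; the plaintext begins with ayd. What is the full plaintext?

From the crib: m(12)−a(0)=12, so the shift is 12.
Subtract 12 from each ciphertext letter:
m(12): 12−12=0 → a
k(10): 10−12=-2≡24 → y
p(15): 15−12=3 → d
g(6): 6−12=-6≡20 → u
p(15): 15−12=3 → d
c(2): 2−12=-10≡16 → q
o(14): 14−12=2 → c
p(15): 15−12=3 → d
z(25): 25−12=13 → n
y(24): 24−12=12 → m
o(14): 14−12=2 → c
o(14): 14−12=2 → c
f(5): 5−12=-7≡19 → t
v(21): 21−12=9 → j

aydudqcdnmcctj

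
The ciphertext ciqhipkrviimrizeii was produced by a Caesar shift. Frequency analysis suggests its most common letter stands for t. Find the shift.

15

The most frequent ciphertext letter is i (appears 7 times).
i is position 8; t is position 19.
Shift = -11≡15.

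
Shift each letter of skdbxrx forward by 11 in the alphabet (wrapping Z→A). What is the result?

dvomici

s(18): 18+11=29≡3 → d
k(10): 10+11=21 → v
d(3): 3+11=14 → o
b(1): 1+11=12 → m
x(23): 23+11=34≡8 → i
r(17): 17+11=28≡2 → c
x(23): 23+11=34≡8 → i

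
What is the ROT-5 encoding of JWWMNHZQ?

OBBRSMEV

J(9): 9+5=14 → O
W(22): 22+5=27≡1 → B
W(22): 22+5=27≡1 → B
M(12): 12+5=17 → R
N(13): 13+5=18 → S
H(7): 7+5=12 → M
Z(25): 25+5=30≡4 → E
Q(16): 16+5=21 → V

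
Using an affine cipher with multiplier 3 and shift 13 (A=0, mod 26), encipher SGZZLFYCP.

PFKKUCHTG

S(18): 3·18+13=67≡15 → P
G(6): 3·6+13=31≡5 → F
Z(25): 3·25+13=88≡10 → K
Z(25): 3·25+13=88≡10 → K
L(11): 3·11+13=46≡20 → U
F(5): 3·5+13=28≡2 → C
Y(24): 3·24+13=85≡7 → H
C(2): 3·2+13=19 → T
P(15): 3·15+13=58≡6 → G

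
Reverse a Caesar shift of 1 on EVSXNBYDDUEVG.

E(4): 4−1=3 → D
V(21): 21−1=20 → U
S(18): 18−1=17 → R
X(23): 23−1=22 → W
N(13): 13−1=12 → M
B(1): 1−1=0 → A
Y(24): 24−1=23 → X
D(3): 3−1=2 → C
D(3): 3−1=2 → C
U(20): 20−1=19 → T
E(4): 4−1=3 → D
V(21): 21−1=20 → U
G(6): 6−1=5 → F

DURWMAXCCTDUF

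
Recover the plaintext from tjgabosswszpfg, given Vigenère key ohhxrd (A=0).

fczdklelpvimrz

Repeat the key across the ciphertext: ohhxrdohhxrdoh
t(19)−o(14): 5 → f
j(9)−h(7): 2 → c
g(6)−h(7): -1≡25 → z
a(0)−x(23): -23≡3 → d
b(1)−r(17): -16≡10 → k
o(14)−d(3): 11 → l
s(18)−o(14): 4 → e
s(18)−h(7): 11 → l
w(22)−h(7): 15 → p
s(18)−x(23): -5≡21 → v
z(25)−r(17): 8 → i
p(15)−d(3): 12 → m
f(5)−o(14): -9≡17 → r
g(6)−h(7): -1≡25 → z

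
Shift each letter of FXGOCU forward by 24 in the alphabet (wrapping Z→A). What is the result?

DVEMAS

F(5): 5+24=29≡3 → D
X(23): 23+24=47≡21 → V
G(6): 6+24=30≡4 → E
O(14): 14+24=38≡12 → M
C(2): 2+24=26≡0 → A
U(20): 20+24=44≡18 → S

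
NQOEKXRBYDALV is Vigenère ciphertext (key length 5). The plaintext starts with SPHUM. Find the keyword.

VBHKY

Subtract each crib letter from the matching ciphertext letter (mod 26):
N(13)−S(18)=-5≡21 → V
Q(16)−P(15)=1 → B
O(14)−H(7)=7 → H
E(4)−U(20)=-16≡10 → K
K(10)−M(12)=-2≡24 → Y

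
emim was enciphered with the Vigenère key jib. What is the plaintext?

Repeat the key across the ciphertext: jibj
e(4)−j(9): -5≡21 → v
m(12)−i(8): 4 → e
i(8)−b(1): 7 → h
m(12)−j(9): 3 → d

vehd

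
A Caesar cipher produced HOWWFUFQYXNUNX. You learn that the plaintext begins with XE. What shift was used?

From the crib: H(7)−X(23)=-16≡10, so the shift is 10.

10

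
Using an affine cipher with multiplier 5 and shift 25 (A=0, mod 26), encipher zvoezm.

z(25): 5·25+25=150≡20 → u
v(21): 5·21+25=130≡0 → a
o(14): 5·14+25=95≡17 → r
e(4): 5·4+25=45≡19 → t
z(25): 5·25+25=150≡20 → u
m(12): 5·12+25=85≡7 → h

uartuh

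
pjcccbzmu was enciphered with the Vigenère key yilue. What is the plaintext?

rbriydrba

Repeat the key across the ciphertext: yilueyilu
p(15)−y(24): -9≡17 → r
j(9)−i(8): 1 → b
c(2)−l(11): -9≡17 → r
c(2)−u(20): -18≡8 → i
c(2)−e(4): -2≡24 → y
b(1)−y(24): -23≡3 → d
z(25)−i(8): 17 → r
m(12)−l(11): 1 → b
u(20)−u(20): 0 → a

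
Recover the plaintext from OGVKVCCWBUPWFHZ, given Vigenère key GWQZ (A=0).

IKFLPGMXVYZXZLJ

Repeat the key across the ciphertext: GWQZGWQZGWQZGWQ
O(14)−G(6): 8 → I
G(6)−W(22): -16≡10 → K
V(21)−Q(16): 5 → F
K(10)−Z(25): -15≡11 → L
V(21)−G(6): 15 → P
C(2)−W(22): -20≡6 → G
C(2)−Q(16): -14≡12 → M
W(22)−Z(25): -3≡23 → X
B(1)−G(6): -5≡21 → V
U(20)−W(22): -2≡24 → Y
P(15)−Q(16): -1≡25 → Z
W(22)−Z(25): -3≡23 → X
F(5)−G(6): -1≡25 → Z
H(7)−W(22): -15≡11 → L
Z(25)−Q(16): 9 → J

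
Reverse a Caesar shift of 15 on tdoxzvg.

eozikgr

t(19): 19−15=4 → e
d(3): 3−15=-12≡14 → o
o(14): 14−15=-1≡25 → z
x(23): 23−15=8 → i
z(25): 25−15=10 → k
v(21): 21−15=6 → g
g(6): 6−15=-9≡17 → r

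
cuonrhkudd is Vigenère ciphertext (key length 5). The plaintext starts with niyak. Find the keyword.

Subtract each crib letter from the matching ciphertext letter (mod 26):
c(2)−n(13)=-11≡15 → p
u(20)−i(8)=12 → m
o(14)−y(24)=-10≡16 → q
n(13)−a(0)=13 → n
r(17)−k(10)=7 → h

pmqnh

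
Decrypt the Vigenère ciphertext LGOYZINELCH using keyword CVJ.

Repeat the key across the ciphertext: CVJCVJCVJCV
L(11)−C(2): 9 → J
G(6)−V(21): -15≡11 → L
O(14)−J(9): 5 → F
Y(24)−C(2): 22 → W
Z(25)−V(21): 4 → E
I(8)−J(9): -1≡25 → Z
N(13)−C(2): 11 → L
E(4)−V(21): -17≡9 → J
L(11)−J(9): 2 → C
C(2)−C(2): 0 → A
H(7)−V(21): -14≡12 → M

JLFWEZLJCAM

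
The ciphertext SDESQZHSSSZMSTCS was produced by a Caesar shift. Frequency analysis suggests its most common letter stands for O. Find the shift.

The most frequent ciphertext letter is S (appears 7 times).
S is position 18; O is position 14.
Shift = 4.

4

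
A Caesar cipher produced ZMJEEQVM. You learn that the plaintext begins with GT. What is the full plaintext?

GTQLLXCT

From the crib: Z(25)−G(6)=19, so the shift is 19.
Subtract 19 from each ciphertext letter:
Z(25): 25−19=6 → G
M(12): 12−19=-7≡19 → T
J(9): 9−19=-10≡16 → Q
E(4): 4−19=-15≡11 → L
E(4): 4−19=-15≡11 → L
Q(16): 16−19=-3≡23 → X
V(21): 21−19=2 → C
M(12): 12−19=-7≡19 → T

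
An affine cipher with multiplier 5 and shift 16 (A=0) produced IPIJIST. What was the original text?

OFOJOQL

The inverse of 5 mod 26 is 21, since 5·21=105≡1. Apply D(y)=21·(y−16) mod 26:
I(8): 21·(8−16)=-168≡14 → O
P(15): 21·(15−16)=-21≡5 → F
I(8): 21·(8−16)=-168≡14 → O
J(9): 21·(9−16)=-147≡9 → J
I(8): 21·(8−16)=-168≡14 → O
S(18): 21·(18−16)=42≡16 → Q
T(19): 21·(19−16)=63≡11 → L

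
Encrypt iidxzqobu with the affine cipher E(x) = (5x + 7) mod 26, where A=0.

vvwscjzmd

i(8): 5·8+7=47≡21 → v
i(8): 5·8+7=47≡21 → v
d(3): 5·3+7=22 → w
x(23): 5·23+7=122≡18 → s
z(25): 5·25+7=132≡2 → c
q(16): 5·16+7=87≡9 → j
o(14): 5·14+7=77≡25 → z
b(1): 5·1+7=12 → m
u(20): 5·20+7=107≡3 → d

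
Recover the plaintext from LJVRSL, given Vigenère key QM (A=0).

Repeat the key across the ciphertext: QMQMQM
L(11)−Q(16): -5≡21 → V
J(9)−M(12): -3≡23 → X
V(21)−Q(16): 5 → F
R(17)−M(12): 5 → F
S(18)−Q(16): 2 → C
L(11)−M(12): -1≡25 → Z

VXFFCZ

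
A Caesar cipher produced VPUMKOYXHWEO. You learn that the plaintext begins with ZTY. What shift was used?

From the crib: V(21)−Z(25)=-4≡22, so the shift is 22.

22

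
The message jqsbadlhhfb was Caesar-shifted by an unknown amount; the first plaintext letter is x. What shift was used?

12

From the crib: j(9)−x(23)=-14≡12, so the shift is 12.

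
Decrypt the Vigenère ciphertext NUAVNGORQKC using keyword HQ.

Repeat the key across the ciphertext: HQHQHQHQHQH
N(13)−H(7): 6 → G
U(20)−Q(16): 4 → E
A(0)−H(7): -7≡19 → T
V(21)−Q(16): 5 → F
N(13)−H(7): 6 → G
G(6)−Q(16): -10≡16 → Q
O(14)−H(7): 7 → H
R(17)−Q(16): 1 → B
Q(16)−H(7): 9 → J
K(10)−Q(16): -6≡20 → U
C(2)−H(7): -5≡21 → V

GETFGQHBJUV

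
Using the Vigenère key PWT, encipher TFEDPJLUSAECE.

Repeat the key across the message: PWTPWTPWTPWTP
T(19)+P(15): 34≡8 → I
F(5)+W(22): 27≡1 → B
E(4)+T(19): 23 → X
D(3)+P(15): 18 → S
P(15)+W(22): 37≡11 → L
J(9)+T(19): 28≡2 → C
L(11)+P(15): 26≡0 → A
U(20)+W(22): 42≡16 → Q
S(18)+T(19): 37≡11 → L
A(0)+P(15): 15 → P
E(4)+W(22): 26≡0 → A
C(2)+T(19): 21 → V
E(4)+P(15): 19 → T

IBXSLCAQLPAVT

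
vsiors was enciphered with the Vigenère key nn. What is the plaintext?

ifvbef

Repeat the key across the ciphertext: nnnnnn
v(21)−n(13): 8 → i
s(18)−n(13): 5 → f
i(8)−n(13): -5≡21 → v
o(14)−n(13): 1 → b
r(17)−n(13): 4 → e
s(18)−n(13): 5 → f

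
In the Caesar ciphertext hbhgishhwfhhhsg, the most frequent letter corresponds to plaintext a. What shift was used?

The most frequent ciphertext letter is h (appears 7 times).
h is position 7; a is position 0.
Shift = 7.

7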